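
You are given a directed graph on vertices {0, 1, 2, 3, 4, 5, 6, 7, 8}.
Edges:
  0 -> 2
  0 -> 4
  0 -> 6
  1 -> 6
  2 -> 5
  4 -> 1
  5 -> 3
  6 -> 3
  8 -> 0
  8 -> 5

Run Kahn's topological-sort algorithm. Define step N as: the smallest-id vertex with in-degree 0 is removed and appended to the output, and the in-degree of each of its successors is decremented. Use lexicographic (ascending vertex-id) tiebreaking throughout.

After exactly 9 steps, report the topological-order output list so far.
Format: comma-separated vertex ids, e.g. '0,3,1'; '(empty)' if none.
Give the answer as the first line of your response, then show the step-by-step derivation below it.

7,8,0,2,4,1,5,6,3

step 1: output 7; order=[7]; indeg=(1,1,1,2,1,2,2,0,0)
step 2: output 8; order=[7,8]; indeg=(0,1,1,2,1,1,2,0,0)
step 3: output 0; order=[7,8,0]; indeg=(0,1,0,2,0,1,1,0,0)
step 4: output 2; order=[7,8,0,2]; indeg=(0,1,0,2,0,0,1,0,0)
step 5: output 4; order=[7,8,0,2,4]; indeg=(0,0,0,2,0,0,1,0,0)
step 6: output 1; order=[7,8,0,2,4,1]; indeg=(0,0,0,2,0,0,0,0,0)
step 7: output 5; order=[7,8,0,2,4,1,5]; indeg=(0,0,0,1,0,0,0,0,0)
step 8: output 6; order=[7,8,0,2,4,1,5,6]; indeg=(0,0,0,0,0,0,0,0,0)
step 9: output 3; order=[7,8,0,2,4,1,5,6,3]; indeg=(0,0,0,0,0,0,0,0,0)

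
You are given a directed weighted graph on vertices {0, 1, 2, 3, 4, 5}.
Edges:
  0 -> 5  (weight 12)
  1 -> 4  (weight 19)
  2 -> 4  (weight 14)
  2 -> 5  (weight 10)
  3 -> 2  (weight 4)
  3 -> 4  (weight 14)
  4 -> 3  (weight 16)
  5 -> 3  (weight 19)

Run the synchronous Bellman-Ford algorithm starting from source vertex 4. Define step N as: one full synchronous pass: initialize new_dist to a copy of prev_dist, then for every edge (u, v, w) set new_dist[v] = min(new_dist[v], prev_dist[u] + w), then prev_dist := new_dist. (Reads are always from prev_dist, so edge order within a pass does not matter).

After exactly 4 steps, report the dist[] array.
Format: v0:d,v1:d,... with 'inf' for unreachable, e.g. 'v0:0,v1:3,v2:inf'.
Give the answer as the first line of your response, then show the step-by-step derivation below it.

v0:inf,v1:inf,v2:20,v3:16,v4:0,v5:30

step 1: dist = v0:inf,v1:inf,v2:inf,v3:16,v4:0,v5:inf
step 2: dist = v0:inf,v1:inf,v2:20,v3:16,v4:0,v5:inf
step 3: dist = v0:inf,v1:inf,v2:20,v3:16,v4:0,v5:30
step 4: dist = v0:inf,v1:inf,v2:20,v3:16,v4:0,v5:30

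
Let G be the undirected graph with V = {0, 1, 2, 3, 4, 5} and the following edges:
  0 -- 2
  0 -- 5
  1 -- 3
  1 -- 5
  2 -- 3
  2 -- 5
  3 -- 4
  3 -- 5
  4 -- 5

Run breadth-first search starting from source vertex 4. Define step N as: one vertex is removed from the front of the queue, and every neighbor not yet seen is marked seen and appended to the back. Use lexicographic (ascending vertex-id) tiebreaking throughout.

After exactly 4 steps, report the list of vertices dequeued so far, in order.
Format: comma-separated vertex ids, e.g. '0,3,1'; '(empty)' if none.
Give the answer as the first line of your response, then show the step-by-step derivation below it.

4,3,5,1

step 1: dequeue 4; queue=[3,5]; order=4
step 2: dequeue 3; queue=[5,1,2]; order=4,3
step 3: dequeue 5; queue=[1,2,0]; order=4,3,5
step 4: dequeue 1; queue=[2,0]; order=4,3,5,1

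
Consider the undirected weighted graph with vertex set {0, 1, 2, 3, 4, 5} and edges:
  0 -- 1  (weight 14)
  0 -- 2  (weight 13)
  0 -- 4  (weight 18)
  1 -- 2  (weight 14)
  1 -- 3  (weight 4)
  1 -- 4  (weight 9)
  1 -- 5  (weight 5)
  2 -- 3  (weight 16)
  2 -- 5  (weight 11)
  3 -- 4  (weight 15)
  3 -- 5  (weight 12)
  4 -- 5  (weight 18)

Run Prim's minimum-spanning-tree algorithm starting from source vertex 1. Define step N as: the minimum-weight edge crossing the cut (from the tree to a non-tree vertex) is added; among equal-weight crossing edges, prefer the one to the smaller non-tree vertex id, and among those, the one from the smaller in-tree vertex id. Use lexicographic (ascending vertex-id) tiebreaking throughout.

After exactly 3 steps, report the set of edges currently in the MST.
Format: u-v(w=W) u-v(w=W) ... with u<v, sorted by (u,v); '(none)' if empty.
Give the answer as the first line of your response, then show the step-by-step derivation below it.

1-3(w=4) 1-4(w=9) 1-5(w=5)

step 1: add edge 1-3 (w=4); MST = {1-3(w=4)}
step 2: add edge 1-5 (w=5); MST = {1-3(w=4) 1-5(w=5)}
step 3: add edge 1-4 (w=9); MST = {1-3(w=4) 1-4(w=9) 1-5(w=5)}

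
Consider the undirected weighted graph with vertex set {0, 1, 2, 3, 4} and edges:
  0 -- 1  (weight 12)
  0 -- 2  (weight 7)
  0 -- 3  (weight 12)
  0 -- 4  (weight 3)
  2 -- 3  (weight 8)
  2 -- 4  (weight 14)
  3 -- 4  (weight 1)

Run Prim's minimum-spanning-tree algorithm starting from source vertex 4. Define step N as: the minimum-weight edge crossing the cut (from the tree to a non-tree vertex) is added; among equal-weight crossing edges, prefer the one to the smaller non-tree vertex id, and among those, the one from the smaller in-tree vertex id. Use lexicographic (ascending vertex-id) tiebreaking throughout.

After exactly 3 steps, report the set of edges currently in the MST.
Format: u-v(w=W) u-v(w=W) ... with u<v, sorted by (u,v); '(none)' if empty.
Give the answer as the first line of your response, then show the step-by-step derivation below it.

0-2(w=7) 0-4(w=3) 3-4(w=1)

step 1: add edge 3-4 (w=1); MST = {3-4(w=1)}
step 2: add edge 0-4 (w=3); MST = {0-4(w=3) 3-4(w=1)}
step 3: add edge 0-2 (w=7); MST = {0-2(w=7) 0-4(w=3) 3-4(w=1)}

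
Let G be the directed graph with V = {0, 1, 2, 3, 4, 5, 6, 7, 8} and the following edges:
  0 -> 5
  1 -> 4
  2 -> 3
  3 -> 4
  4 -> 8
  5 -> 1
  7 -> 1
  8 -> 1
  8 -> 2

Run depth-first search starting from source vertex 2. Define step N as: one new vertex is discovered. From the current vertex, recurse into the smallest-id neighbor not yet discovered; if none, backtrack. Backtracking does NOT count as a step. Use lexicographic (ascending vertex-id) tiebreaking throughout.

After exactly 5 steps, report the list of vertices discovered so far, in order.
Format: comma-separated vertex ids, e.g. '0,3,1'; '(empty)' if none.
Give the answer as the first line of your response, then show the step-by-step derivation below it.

2,3,4,8,1

step 1: discover 2; path=2; order=2
step 2: discover 3; path=2>3; order=2,3
step 3: discover 4; path=2>3>4; order=2,3,4
step 4: discover 8; path=2>3>4>8; order=2,3,4,8
step 5: discover 1; path=2>3>4>8>1; order=2,3,4,8,1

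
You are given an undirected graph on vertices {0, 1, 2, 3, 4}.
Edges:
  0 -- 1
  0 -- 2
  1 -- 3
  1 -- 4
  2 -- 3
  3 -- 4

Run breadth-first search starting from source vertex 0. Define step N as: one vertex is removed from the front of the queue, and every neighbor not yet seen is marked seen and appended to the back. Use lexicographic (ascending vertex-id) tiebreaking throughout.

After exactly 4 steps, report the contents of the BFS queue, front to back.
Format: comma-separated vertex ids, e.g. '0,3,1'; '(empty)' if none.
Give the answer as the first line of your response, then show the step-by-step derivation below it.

4

step 1: dequeue 0; queue=[1,2]; order=0
step 2: dequeue 1; queue=[2,3,4]; order=0,1
step 3: dequeue 2; queue=[3,4]; order=0,1,2
step 4: dequeue 3; queue=[4]; order=0,1,2,3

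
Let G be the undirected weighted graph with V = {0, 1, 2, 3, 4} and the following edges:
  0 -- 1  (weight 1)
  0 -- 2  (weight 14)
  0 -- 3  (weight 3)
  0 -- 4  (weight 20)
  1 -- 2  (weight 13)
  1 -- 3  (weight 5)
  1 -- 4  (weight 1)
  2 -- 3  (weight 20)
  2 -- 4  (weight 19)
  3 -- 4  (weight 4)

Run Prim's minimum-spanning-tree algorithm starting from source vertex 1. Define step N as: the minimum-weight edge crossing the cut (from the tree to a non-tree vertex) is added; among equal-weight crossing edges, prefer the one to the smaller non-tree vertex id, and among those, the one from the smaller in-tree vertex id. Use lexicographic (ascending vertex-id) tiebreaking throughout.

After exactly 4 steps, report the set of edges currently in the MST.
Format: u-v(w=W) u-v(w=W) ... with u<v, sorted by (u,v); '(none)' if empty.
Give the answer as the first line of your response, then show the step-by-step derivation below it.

0-1(w=1) 0-3(w=3) 1-2(w=13) 1-4(w=1)

step 1: add edge 0-1 (w=1); MST = {0-1(w=1)}
step 2: add edge 1-4 (w=1); MST = {0-1(w=1) 1-4(w=1)}
step 3: add edge 0-3 (w=3); MST = {0-1(w=1) 0-3(w=3) 1-4(w=1)}
step 4: add edge 1-2 (w=13); MST = {0-1(w=1) 0-3(w=3) 1-2(w=13) 1-4(w=1)}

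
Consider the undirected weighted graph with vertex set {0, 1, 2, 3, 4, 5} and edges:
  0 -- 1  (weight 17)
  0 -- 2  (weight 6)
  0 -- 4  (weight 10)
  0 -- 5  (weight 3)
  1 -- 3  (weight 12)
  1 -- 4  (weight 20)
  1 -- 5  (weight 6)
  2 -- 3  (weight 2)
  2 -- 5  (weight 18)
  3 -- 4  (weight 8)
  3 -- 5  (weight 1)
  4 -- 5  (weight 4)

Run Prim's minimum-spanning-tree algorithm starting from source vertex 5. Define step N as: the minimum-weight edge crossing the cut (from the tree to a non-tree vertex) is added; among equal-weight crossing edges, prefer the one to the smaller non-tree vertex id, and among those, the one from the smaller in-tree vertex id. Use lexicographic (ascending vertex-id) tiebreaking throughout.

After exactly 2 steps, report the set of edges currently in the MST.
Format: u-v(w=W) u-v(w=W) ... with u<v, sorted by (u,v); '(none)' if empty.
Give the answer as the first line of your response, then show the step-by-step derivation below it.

2-3(w=2) 3-5(w=1)

step 1: add edge 3-5 (w=1); MST = {3-5(w=1)}
step 2: add edge 2-3 (w=2); MST = {2-3(w=2) 3-5(w=1)}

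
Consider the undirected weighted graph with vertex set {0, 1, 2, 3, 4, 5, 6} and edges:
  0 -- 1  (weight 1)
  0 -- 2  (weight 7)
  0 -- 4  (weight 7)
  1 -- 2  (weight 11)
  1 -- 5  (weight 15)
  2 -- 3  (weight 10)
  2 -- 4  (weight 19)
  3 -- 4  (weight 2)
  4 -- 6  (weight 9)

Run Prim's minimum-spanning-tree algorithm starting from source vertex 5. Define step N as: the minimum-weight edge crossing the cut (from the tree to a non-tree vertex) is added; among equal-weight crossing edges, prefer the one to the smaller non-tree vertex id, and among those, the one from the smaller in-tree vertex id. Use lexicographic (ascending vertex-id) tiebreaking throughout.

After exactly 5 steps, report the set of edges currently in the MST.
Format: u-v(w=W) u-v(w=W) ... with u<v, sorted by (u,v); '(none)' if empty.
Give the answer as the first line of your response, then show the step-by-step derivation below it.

0-1(w=1) 0-2(w=7) 0-4(w=7) 1-5(w=15) 3-4(w=2)

step 1: add edge 1-5 (w=15); MST = {1-5(w=15)}
step 2: add edge 0-1 (w=1); MST = {0-1(w=1) 1-5(w=15)}
step 3: add edge 0-2 (w=7); MST = {0-1(w=1) 0-2(w=7) 1-5(w=15)}
step 4: add edge 0-4 (w=7); MST = {0-1(w=1) 0-2(w=7) 0-4(w=7) 1-5(w=15)}
step 5: add edge 3-4 (w=2); MST = {0-1(w=1) 0-2(w=7) 0-4(w=7) 1-5(w=15) 3-4(w=2)}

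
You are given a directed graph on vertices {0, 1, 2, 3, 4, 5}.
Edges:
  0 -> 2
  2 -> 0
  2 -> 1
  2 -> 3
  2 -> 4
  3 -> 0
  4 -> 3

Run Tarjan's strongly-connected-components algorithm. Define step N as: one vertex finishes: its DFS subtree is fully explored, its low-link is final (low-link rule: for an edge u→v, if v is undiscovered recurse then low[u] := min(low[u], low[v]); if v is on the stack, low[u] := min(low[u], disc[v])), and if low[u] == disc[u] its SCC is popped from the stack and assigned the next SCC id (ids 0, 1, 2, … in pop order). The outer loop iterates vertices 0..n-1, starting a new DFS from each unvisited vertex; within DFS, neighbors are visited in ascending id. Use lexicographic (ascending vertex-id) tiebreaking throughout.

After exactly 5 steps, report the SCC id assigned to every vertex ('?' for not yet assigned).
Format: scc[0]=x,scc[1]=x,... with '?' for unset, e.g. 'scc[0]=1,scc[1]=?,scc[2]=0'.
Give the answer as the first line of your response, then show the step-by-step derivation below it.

scc[0]=1,scc[1]=0,scc[2]=1,scc[3]=1,scc[4]=1,scc[5]=?

step 1: low=(low[0]=0,low[1]=2,low[2]=0,low[3]=?,low[4]=?,low[5]=?); scc=(scc[0]=?,scc[1]=0,scc[2]=?,scc[3]=?,scc[4]=?,scc[5]=?)
step 2: low=(low[0]=0,low[1]=2,low[2]=0,low[3]=0,low[4]=?,low[5]=?); scc=(scc[0]=?,scc[1]=0,scc[2]=?,scc[3]=?,scc[4]=?,scc[5]=?)
step 3: low=(low[0]=0,low[1]=2,low[2]=0,low[3]=0,low[4]=3,low[5]=?); scc=(scc[0]=?,scc[1]=0,scc[2]=?,scc[3]=?,scc[4]=?,scc[5]=?)
step 4: low=(low[0]=0,low[1]=2,low[2]=0,low[3]=0,low[4]=3,low[5]=?); scc=(scc[0]=?,scc[1]=0,scc[2]=?,scc[3]=?,scc[4]=?,scc[5]=?)
step 5: low=(low[0]=0,low[1]=2,low[2]=0,low[3]=0,low[4]=3,low[5]=?); scc=(scc[0]=1,scc[1]=0,scc[2]=1,scc[3]=1,scc[4]=1,scc[5]=?)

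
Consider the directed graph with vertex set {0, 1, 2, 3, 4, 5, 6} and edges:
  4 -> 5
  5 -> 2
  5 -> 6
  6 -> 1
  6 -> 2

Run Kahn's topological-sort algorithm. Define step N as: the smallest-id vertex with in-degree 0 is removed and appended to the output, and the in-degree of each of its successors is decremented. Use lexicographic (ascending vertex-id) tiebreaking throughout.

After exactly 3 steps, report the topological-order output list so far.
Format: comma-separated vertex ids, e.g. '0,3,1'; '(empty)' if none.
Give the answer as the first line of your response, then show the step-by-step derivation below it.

0,3,4

step 1: output 0; order=[0]; indeg=(0,1,2,0,0,1,1)
step 2: output 3; order=[0,3]; indeg=(0,1,2,0,0,1,1)
step 3: output 4; order=[0,3,4]; indeg=(0,1,2,0,0,0,1)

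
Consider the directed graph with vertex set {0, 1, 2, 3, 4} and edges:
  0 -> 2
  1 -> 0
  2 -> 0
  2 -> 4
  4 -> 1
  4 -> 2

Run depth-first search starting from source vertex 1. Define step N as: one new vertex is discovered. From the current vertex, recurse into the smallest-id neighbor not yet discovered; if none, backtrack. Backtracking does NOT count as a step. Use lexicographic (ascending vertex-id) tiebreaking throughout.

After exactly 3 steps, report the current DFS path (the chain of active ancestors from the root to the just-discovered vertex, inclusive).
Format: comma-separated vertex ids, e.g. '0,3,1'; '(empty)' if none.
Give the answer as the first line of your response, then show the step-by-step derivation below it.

1,0,2

step 1: discover 1; path=1; order=1
step 2: discover 0; path=1>0; order=1,0
step 3: discover 2; path=1>0>2; order=1,0,2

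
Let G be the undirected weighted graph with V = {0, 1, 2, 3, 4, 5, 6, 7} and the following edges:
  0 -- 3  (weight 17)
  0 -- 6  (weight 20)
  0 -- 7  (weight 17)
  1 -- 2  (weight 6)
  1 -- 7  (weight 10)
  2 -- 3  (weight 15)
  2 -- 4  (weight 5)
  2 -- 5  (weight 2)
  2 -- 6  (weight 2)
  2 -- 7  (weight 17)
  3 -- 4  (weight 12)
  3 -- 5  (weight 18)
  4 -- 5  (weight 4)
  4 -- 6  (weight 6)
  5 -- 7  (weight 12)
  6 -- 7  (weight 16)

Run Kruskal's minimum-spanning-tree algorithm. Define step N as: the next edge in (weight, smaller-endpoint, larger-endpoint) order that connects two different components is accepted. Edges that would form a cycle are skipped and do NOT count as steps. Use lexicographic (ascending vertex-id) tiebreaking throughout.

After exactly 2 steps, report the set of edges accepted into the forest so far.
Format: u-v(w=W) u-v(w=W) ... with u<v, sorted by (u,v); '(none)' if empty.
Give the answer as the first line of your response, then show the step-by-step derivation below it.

2-5(w=2) 2-6(w=2)

step 1: add edge 2-5 (w=2); MST = {2-5(w=2)}
step 2: add edge 2-6 (w=2); MST = {2-5(w=2) 2-6(w=2)}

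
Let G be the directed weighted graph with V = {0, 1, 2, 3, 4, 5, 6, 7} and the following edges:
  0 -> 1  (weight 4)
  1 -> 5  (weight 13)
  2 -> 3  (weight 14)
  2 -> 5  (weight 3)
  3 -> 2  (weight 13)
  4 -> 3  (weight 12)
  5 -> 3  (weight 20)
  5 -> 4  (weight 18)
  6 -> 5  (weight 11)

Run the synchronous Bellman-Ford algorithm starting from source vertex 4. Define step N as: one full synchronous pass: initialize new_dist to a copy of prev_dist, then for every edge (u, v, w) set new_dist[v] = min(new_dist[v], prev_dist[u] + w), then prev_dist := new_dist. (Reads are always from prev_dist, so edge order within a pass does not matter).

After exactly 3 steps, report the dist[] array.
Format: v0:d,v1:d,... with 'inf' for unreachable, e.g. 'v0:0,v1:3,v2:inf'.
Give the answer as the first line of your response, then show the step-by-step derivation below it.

v0:inf,v1:inf,v2:25,v3:12,v4:0,v5:28,v6:inf,v7:inf

step 1: dist = v0:inf,v1:inf,v2:inf,v3:12,v4:0,v5:inf,v6:inf,v7:inf
step 2: dist = v0:inf,v1:inf,v2:25,v3:12,v4:0,v5:inf,v6:inf,v7:inf
step 3: dist = v0:inf,v1:inf,v2:25,v3:12,v4:0,v5:28,v6:inf,v7:inf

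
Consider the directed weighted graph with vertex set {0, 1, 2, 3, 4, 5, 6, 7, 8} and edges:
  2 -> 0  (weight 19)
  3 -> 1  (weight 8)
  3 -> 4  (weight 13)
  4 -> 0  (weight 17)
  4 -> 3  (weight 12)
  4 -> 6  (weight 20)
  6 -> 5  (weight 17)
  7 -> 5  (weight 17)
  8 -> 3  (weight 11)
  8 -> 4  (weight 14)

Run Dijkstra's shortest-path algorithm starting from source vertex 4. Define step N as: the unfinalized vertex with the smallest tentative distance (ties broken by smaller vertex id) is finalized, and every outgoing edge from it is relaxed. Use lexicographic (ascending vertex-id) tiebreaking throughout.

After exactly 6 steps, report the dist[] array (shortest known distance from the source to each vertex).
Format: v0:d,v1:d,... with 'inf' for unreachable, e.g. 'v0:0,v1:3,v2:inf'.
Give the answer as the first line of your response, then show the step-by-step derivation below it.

v0:17,v1:20,v2:inf,v3:12,v4:0,v5:37,v6:20,v7:inf,v8:inf

step 1: dist = v0:17,v1:inf,v2:inf,v3:12,v4:0,v5:inf,v6:20,v7:inf,v8:inf
step 2: dist = v0:17,v1:20,v2:inf,v3:12,v4:0,v5:inf,v6:20,v7:inf,v8:inf
step 3: dist = v0:17,v1:20,v2:inf,v3:12,v4:0,v5:inf,v6:20,v7:inf,v8:inf
step 4: dist = v0:17,v1:20,v2:inf,v3:12,v4:0,v5:inf,v6:20,v7:inf,v8:inf
step 5: dist = v0:17,v1:20,v2:inf,v3:12,v4:0,v5:37,v6:20,v7:inf,v8:inf
step 6: dist = v0:17,v1:20,v2:inf,v3:12,v4:0,v5:37,v6:20,v7:inf,v8:inf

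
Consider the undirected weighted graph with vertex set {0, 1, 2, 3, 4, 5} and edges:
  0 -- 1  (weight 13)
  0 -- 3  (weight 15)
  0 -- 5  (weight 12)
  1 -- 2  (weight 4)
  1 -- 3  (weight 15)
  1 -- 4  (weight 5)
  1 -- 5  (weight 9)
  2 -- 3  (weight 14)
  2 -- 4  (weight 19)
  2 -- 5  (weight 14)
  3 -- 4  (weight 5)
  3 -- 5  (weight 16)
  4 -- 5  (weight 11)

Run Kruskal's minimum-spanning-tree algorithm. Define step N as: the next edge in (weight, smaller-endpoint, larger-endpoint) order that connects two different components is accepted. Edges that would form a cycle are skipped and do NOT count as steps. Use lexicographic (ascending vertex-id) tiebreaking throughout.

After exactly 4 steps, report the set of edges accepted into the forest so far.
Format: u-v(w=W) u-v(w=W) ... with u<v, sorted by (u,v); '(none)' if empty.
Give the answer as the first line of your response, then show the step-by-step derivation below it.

1-2(w=4) 1-4(w=5) 1-5(w=9) 3-4(w=5)

step 1: add edge 1-2 (w=4); MST = {1-2(w=4)}
step 2: add edge 1-4 (w=5); MST = {1-2(w=4) 1-4(w=5)}
step 3: add edge 3-4 (w=5); MST = {1-2(w=4) 1-4(w=5) 3-4(w=5)}
step 4: add edge 1-5 (w=9); MST = {1-2(w=4) 1-4(w=5) 1-5(w=9) 3-4(w=5)}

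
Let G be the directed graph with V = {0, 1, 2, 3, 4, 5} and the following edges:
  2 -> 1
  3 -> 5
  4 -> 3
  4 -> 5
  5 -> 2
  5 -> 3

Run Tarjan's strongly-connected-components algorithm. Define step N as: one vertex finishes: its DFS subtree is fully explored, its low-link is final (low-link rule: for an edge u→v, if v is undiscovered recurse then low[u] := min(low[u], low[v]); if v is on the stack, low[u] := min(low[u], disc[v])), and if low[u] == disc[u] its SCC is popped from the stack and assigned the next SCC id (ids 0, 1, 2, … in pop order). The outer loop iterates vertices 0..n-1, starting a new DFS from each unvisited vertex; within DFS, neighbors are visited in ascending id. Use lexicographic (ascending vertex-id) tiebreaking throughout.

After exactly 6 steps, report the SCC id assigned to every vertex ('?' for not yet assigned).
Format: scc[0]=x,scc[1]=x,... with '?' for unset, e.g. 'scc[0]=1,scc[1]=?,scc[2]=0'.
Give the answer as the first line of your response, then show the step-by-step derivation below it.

scc[0]=0,scc[1]=1,scc[2]=2,scc[3]=3,scc[4]=4,scc[5]=3

step 1: low=(low[0]=0,low[1]=?,low[2]=?,low[3]=?,low[4]=?,low[5]=?); scc=(scc[0]=0,scc[1]=?,scc[2]=?,scc[3]=?,scc[4]=?,scc[5]=?)
step 2: low=(low[0]=0,low[1]=1,low[2]=?,low[3]=?,low[4]=?,low[5]=?); scc=(scc[0]=0,scc[1]=1,scc[2]=?,scc[3]=?,scc[4]=?,scc[5]=?)
step 3: low=(low[0]=0,low[1]=1,low[2]=2,low[3]=?,low[4]=?,low[5]=?); scc=(scc[0]=0,scc[1]=1,scc[2]=2,scc[3]=?,scc[4]=?,scc[5]=?)
step 4: low=(low[0]=0,low[1]=1,low[2]=2,low[3]=3,low[4]=?,low[5]=3); scc=(scc[0]=0,scc[1]=1,scc[2]=2,scc[3]=?,scc[4]=?,scc[5]=?)
step 5: low=(low[0]=0,low[1]=1,low[2]=2,low[3]=3,low[4]=?,low[5]=3); scc=(scc[0]=0,scc[1]=1,scc[2]=2,scc[3]=3,scc[4]=?,scc[5]=3)
step 6: low=(low[0]=0,low[1]=1,low[2]=2,low[3]=3,low[4]=5,low[5]=3); scc=(scc[0]=0,scc[1]=1,scc[2]=2,scc[3]=3,scc[4]=4,scc[5]=3)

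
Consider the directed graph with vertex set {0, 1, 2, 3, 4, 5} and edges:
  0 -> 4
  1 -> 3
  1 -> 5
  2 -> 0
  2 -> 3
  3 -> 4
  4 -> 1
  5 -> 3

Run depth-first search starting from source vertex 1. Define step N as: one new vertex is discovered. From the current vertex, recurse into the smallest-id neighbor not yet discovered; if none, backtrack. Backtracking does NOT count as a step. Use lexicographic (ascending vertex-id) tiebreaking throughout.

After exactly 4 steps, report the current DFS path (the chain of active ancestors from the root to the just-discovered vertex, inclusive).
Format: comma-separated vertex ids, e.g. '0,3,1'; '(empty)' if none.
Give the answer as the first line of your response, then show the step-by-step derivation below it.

1,5

step 1: discover 1; path=1; order=1
step 2: discover 3; path=1>3; order=1,3
step 3: discover 4; path=1>3>4; order=1,3,4
step 4: discover 5; path=1>5; order=1,3,4,5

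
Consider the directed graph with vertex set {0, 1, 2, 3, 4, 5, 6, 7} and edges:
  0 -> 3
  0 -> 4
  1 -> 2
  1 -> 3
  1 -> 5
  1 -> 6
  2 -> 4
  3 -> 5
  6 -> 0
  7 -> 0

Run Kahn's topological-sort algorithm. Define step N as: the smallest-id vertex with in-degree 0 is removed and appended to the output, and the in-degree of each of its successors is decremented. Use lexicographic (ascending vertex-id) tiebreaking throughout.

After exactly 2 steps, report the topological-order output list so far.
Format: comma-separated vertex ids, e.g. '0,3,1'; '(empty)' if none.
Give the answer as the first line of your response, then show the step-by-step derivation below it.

1,2

step 1: output 1; order=[1]; indeg=(2,0,0,1,2,1,0,0)
step 2: output 2; order=[1,2]; indeg=(2,0,0,1,1,1,0,0)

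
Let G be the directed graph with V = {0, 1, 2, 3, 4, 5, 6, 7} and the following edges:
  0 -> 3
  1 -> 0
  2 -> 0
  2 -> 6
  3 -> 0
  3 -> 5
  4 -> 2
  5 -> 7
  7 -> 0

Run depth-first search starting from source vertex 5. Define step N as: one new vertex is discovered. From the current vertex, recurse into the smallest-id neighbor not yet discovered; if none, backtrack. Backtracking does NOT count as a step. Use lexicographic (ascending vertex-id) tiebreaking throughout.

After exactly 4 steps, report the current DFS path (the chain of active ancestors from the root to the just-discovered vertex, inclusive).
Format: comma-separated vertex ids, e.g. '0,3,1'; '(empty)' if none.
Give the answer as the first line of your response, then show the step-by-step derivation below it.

5,7,0,3

step 1: discover 5; path=5; order=5
step 2: discover 7; path=5>7; order=5,7
step 3: discover 0; path=5>7>0; order=5,7,0
step 4: discover 3; path=5>7>0>3; order=5,7,0,3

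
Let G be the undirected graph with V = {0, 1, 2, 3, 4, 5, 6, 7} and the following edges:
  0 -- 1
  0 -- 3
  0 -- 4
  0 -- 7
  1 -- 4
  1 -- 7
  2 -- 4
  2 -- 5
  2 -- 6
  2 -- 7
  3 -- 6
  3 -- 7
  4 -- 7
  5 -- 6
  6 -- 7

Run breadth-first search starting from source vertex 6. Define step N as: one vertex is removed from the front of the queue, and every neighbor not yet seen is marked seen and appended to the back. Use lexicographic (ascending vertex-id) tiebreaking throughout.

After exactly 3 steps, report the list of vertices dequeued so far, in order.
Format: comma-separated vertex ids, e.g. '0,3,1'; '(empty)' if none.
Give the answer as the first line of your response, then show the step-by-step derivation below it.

6,2,3

step 1: dequeue 6; queue=[2,3,5,7]; order=6
step 2: dequeue 2; queue=[3,5,7,4]; order=6,2
step 3: dequeue 3; queue=[5,7,4,0]; order=6,2,3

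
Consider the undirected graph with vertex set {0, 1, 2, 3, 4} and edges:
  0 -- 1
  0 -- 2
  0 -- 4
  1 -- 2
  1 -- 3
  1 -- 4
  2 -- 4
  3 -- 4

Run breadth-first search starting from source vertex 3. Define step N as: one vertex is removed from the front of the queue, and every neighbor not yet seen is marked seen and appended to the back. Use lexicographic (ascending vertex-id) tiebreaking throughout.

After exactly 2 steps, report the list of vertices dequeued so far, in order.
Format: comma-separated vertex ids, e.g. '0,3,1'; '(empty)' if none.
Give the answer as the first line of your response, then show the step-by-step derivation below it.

3,1

step 1: dequeue 3; queue=[1,4]; order=3
step 2: dequeue 1; queue=[4,0,2]; order=3,1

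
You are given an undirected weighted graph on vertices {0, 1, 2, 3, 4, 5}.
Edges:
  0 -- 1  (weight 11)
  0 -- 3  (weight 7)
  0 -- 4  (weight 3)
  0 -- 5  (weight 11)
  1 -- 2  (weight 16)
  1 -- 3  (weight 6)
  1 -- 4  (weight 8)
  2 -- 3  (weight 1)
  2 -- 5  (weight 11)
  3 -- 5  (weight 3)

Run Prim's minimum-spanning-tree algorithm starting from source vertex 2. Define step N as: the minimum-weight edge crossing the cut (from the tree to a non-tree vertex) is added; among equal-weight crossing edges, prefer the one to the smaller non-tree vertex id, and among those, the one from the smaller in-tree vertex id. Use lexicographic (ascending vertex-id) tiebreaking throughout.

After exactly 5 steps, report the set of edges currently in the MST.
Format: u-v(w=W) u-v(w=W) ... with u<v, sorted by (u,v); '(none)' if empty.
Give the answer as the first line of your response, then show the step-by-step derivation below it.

0-3(w=7) 0-4(w=3) 1-3(w=6) 2-3(w=1) 3-5(w=3)

step 1: add edge 2-3 (w=1); MST = {2-3(w=1)}
step 2: add edge 3-5 (w=3); MST = {2-3(w=1) 3-5(w=3)}
step 3: add edge 1-3 (w=6); MST = {1-3(w=6) 2-3(w=1) 3-5(w=3)}
step 4: add edge 0-3 (w=7); MST = {0-3(w=7) 1-3(w=6) 2-3(w=1) 3-5(w=3)}
step 5: add edge 0-4 (w=3); MST = {0-3(w=7) 0-4(w=3) 1-3(w=6) 2-3(w=1) 3-5(w=3)}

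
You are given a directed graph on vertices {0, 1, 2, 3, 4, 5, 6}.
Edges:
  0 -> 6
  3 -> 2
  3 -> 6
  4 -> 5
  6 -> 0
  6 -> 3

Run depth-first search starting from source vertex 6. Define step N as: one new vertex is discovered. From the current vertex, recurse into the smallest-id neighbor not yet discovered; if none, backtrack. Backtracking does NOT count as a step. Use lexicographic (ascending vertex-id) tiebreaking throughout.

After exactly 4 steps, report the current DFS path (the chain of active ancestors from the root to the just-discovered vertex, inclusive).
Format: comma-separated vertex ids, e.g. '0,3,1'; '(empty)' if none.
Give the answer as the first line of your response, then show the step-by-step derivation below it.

6,3,2

step 1: discover 6; path=6; order=6
step 2: discover 0; path=6>0; order=6,0
step 3: discover 3; path=6>3; order=6,0,3
step 4: discover 2; path=6>3>2; order=6,0,3,2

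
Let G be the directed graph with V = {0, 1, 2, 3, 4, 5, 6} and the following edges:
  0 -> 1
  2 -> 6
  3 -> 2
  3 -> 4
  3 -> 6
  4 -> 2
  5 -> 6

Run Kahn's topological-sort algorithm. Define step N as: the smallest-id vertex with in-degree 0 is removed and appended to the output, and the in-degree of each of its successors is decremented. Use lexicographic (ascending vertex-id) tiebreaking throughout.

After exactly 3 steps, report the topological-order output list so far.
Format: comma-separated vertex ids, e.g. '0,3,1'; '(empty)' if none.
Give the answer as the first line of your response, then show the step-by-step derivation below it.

0,1,3

step 1: output 0; order=[0]; indeg=(0,0,2,0,1,0,3)
step 2: output 1; order=[0,1]; indeg=(0,0,2,0,1,0,3)
step 3: output 3; order=[0,1,3]; indeg=(0,0,1,0,0,0,2)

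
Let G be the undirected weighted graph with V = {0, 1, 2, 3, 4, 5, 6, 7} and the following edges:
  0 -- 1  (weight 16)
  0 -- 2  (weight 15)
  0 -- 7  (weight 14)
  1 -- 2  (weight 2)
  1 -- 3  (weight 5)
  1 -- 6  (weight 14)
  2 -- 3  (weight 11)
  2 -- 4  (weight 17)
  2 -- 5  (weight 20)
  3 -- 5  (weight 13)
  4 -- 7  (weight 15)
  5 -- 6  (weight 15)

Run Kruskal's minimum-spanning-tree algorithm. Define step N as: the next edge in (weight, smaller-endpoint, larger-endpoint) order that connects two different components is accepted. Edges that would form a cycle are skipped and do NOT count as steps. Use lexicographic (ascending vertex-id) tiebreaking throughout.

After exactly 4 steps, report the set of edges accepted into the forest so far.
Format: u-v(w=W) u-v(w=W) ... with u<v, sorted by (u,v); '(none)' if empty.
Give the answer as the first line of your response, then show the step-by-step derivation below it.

0-7(w=14) 1-2(w=2) 1-3(w=5) 3-5(w=13)

step 1: add edge 1-2 (w=2); MST = {1-2(w=2)}
step 2: add edge 1-3 (w=5); MST = {1-2(w=2) 1-3(w=5)}
step 3: add edge 3-5 (w=13); MST = {1-2(w=2) 1-3(w=5) 3-5(w=13)}
step 4: add edge 0-7 (w=14); MST = {0-7(w=14) 1-2(w=2) 1-3(w=5) 3-5(w=13)}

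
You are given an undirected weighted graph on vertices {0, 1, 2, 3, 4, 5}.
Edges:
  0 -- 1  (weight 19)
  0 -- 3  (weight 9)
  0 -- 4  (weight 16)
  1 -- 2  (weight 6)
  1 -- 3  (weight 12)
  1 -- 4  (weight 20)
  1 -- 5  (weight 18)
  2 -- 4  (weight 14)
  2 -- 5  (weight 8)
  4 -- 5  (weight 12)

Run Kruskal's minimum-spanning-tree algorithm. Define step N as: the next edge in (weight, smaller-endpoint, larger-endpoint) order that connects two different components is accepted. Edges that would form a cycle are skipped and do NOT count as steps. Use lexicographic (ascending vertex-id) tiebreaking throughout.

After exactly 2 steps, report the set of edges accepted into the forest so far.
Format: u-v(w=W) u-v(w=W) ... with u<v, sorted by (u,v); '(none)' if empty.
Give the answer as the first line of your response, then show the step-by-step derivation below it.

1-2(w=6) 2-5(w=8)

step 1: add edge 1-2 (w=6); MST = {1-2(w=6)}
step 2: add edge 2-5 (w=8); MST = {1-2(w=6) 2-5(w=8)}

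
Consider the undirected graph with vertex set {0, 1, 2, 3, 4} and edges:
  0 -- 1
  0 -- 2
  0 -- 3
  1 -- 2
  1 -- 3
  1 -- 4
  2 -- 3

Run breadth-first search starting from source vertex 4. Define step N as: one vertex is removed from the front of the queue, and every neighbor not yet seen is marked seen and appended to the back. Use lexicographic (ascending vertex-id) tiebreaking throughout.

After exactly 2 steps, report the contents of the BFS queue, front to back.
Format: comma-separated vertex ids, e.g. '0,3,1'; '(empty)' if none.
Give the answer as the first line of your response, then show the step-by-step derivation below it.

0,2,3

step 1: dequeue 4; queue=[1]; order=4
step 2: dequeue 1; queue=[0,2,3]; order=4,1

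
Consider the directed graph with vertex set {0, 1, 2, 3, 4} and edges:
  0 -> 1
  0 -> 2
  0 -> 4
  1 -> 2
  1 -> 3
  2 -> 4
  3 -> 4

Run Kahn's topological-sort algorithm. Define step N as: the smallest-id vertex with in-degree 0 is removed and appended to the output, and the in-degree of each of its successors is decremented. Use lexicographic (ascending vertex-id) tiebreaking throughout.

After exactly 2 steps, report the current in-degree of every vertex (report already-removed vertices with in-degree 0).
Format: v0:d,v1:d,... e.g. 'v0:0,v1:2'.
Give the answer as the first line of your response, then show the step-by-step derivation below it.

v0:0,v1:0,v2:0,v3:0,v4:2

step 1: output 0; order=[0]; indeg=(0,0,1,1,2)
step 2: output 1; order=[0,1]; indeg=(0,0,0,0,2)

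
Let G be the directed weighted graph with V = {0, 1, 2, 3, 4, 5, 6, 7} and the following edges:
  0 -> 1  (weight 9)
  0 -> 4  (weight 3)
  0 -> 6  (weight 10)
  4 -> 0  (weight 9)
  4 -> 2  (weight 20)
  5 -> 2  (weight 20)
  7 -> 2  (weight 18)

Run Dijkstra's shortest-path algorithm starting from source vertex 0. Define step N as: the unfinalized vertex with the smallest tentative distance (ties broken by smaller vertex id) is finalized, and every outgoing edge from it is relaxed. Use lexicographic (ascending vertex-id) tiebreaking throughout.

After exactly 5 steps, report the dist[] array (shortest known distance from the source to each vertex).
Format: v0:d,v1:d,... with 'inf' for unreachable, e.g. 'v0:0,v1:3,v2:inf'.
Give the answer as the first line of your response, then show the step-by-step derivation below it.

v0:0,v1:9,v2:23,v3:inf,v4:3,v5:inf,v6:10,v7:inf

step 1: dist = v0:0,v1:9,v2:inf,v3:inf,v4:3,v5:inf,v6:10,v7:inf
step 2: dist = v0:0,v1:9,v2:23,v3:inf,v4:3,v5:inf,v6:10,v7:inf
step 3: dist = v0:0,v1:9,v2:23,v3:inf,v4:3,v5:inf,v6:10,v7:inf
step 4: dist = v0:0,v1:9,v2:23,v3:inf,v4:3,v5:inf,v6:10,v7:inf
step 5: dist = v0:0,v1:9,v2:23,v3:inf,v4:3,v5:inf,v6:10,v7:inf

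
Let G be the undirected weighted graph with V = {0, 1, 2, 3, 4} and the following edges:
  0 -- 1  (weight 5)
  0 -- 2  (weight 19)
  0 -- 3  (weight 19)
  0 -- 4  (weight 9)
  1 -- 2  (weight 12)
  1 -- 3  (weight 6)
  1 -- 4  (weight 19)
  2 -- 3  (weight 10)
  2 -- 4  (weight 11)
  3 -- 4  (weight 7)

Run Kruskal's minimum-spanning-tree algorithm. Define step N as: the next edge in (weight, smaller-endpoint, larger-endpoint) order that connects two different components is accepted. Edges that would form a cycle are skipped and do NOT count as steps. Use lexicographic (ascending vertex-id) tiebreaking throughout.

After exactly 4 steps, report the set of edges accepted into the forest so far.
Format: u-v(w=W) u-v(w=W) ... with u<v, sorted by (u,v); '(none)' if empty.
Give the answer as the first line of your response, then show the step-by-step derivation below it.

0-1(w=5) 1-3(w=6) 2-3(w=10) 3-4(w=7)

step 1: add edge 0-1 (w=5); MST = {0-1(w=5)}
step 2: add edge 1-3 (w=6); MST = {0-1(w=5) 1-3(w=6)}
step 3: add edge 3-4 (w=7); MST = {0-1(w=5) 1-3(w=6) 3-4(w=7)}
step 4: add edge 2-3 (w=10); MST = {0-1(w=5) 1-3(w=6) 2-3(w=10) 3-4(w=7)}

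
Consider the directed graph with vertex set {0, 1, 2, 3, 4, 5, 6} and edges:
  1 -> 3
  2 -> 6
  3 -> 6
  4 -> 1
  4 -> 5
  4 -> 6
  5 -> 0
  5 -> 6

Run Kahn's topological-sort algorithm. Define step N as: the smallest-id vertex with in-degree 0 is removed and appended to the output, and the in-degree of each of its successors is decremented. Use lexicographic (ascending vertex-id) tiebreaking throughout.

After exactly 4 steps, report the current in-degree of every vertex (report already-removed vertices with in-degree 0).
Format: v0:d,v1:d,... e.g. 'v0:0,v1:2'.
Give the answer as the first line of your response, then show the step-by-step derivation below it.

v0:1,v1:0,v2:0,v3:0,v4:0,v5:0,v6:1

step 1: output 2; order=[2]; indeg=(1,1,0,1,0,1,3)
step 2: output 4; order=[2,4]; indeg=(1,0,0,1,0,0,2)
step 3: output 1; order=[2,4,1]; indeg=(1,0,0,0,0,0,2)
step 4: output 3; order=[2,4,1,3]; indeg=(1,0,0,0,0,0,1)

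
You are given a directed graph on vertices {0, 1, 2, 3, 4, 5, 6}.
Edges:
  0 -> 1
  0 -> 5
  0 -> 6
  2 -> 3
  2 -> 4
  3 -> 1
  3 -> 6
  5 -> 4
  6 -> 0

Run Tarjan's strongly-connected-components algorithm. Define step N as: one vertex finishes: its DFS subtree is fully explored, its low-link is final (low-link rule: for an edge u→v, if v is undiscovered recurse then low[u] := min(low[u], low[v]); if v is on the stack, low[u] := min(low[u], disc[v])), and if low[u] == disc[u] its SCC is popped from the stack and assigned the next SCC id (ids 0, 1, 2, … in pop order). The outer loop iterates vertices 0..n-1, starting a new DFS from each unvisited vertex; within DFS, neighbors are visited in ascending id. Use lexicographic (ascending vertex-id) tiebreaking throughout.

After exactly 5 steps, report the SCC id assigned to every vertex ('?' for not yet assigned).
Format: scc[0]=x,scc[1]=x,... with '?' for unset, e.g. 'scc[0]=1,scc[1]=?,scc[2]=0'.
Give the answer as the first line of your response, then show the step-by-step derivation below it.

scc[0]=3,scc[1]=0,scc[2]=?,scc[3]=?,scc[4]=1,scc[5]=2,scc[6]=3

step 1: low=(low[0]=0,low[1]=1,low[2]=?,low[3]=?,low[4]=?,low[5]=?,low[6]=?); scc=(scc[0]=?,scc[1]=0,scc[2]=?,scc[3]=?,scc[4]=?,scc[5]=?,scc[6]=?)
step 2: low=(low[0]=0,low[1]=1,low[2]=?,low[3]=?,low[4]=3,low[5]=2,low[6]=?); scc=(scc[0]=?,scc[1]=0,scc[2]=?,scc[3]=?,scc[4]=1,scc[5]=?,scc[6]=?)
step 3: low=(low[0]=0,low[1]=1,low[2]=?,low[3]=?,low[4]=3,low[5]=2,low[6]=?); scc=(scc[0]=?,scc[1]=0,scc[2]=?,scc[3]=?,scc[4]=1,scc[5]=2,scc[6]=?)
step 4: low=(low[0]=0,low[1]=1,low[2]=?,low[3]=?,low[4]=3,low[5]=2,low[6]=0); scc=(scc[0]=?,scc[1]=0,scc[2]=?,scc[3]=?,scc[4]=1,scc[5]=2,scc[6]=?)
step 5: low=(low[0]=0,low[1]=1,low[2]=?,low[3]=?,low[4]=3,low[5]=2,low[6]=0); scc=(scc[0]=3,scc[1]=0,scc[2]=?,scc[3]=?,scc[4]=1,scc[5]=2,scc[6]=3)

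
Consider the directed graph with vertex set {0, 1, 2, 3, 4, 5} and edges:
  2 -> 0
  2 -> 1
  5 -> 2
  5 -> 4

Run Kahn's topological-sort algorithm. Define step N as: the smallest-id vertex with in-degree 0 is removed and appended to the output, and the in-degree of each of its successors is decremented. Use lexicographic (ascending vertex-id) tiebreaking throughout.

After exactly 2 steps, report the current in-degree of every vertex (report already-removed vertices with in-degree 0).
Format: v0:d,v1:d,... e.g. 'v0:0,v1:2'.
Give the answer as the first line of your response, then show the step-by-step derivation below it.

v0:1,v1:1,v2:0,v3:0,v4:0,v5:0

step 1: output 3; order=[3]; indeg=(1,1,1,0,1,0)
step 2: output 5; order=[3,5]; indeg=(1,1,0,0,0,0)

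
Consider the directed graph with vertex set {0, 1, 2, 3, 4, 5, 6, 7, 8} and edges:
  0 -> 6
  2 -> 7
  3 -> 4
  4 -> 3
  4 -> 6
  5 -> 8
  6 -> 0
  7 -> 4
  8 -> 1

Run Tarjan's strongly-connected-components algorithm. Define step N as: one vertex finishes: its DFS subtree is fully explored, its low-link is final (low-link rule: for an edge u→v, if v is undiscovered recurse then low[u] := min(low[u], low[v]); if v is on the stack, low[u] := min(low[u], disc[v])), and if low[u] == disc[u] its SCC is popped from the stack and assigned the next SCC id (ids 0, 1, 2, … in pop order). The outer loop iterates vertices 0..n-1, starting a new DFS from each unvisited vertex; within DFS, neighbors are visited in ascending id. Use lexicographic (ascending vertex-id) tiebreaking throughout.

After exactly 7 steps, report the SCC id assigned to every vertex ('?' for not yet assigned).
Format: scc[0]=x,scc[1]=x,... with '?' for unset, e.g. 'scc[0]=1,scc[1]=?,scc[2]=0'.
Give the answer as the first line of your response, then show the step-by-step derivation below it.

scc[0]=0,scc[1]=1,scc[2]=4,scc[3]=2,scc[4]=2,scc[5]=?,scc[6]=0,scc[7]=3,scc[8]=?

step 1: low=(low[0]=0,low[1]=?,low[2]=?,low[3]=?,low[4]=?,low[5]=?,low[6]=0,low[7]=?,low[8]=?); scc=(scc[0]=?,scc[1]=?,scc[2]=?,scc[3]=?,scc[4]=?,scc[5]=?,scc[6]=?,scc[7]=?,scc[8]=?)
step 2: low=(low[0]=0,low[1]=?,low[2]=?,low[3]=?,low[4]=?,low[5]=?,low[6]=0,low[7]=?,low[8]=?); scc=(scc[0]=0,scc[1]=?,scc[2]=?,scc[3]=?,scc[4]=?,scc[5]=?,scc[6]=0,scc[7]=?,scc[8]=?)
step 3: low=(low[0]=0,low[1]=2,low[2]=?,low[3]=?,low[4]=?,low[5]=?,low[6]=0,low[7]=?,low[8]=?); scc=(scc[0]=0,scc[1]=1,scc[2]=?,scc[3]=?,scc[4]=?,scc[5]=?,scc[6]=0,scc[7]=?,scc[8]=?)
step 4: low=(low[0]=0,low[1]=2,low[2]=3,low[3]=5,low[4]=5,low[5]=?,low[6]=0,low[7]=4,low[8]=?); scc=(scc[0]=0,scc[1]=1,scc[2]=?,scc[3]=?,scc[4]=?,scc[5]=?,scc[6]=0,scc[7]=?,scc[8]=?)
step 5: low=(low[0]=0,low[1]=2,low[2]=3,low[3]=5,low[4]=5,low[5]=?,low[6]=0,low[7]=4,low[8]=?); scc=(scc[0]=0,scc[1]=1,scc[2]=?,scc[3]=2,scc[4]=2,scc[5]=?,scc[6]=0,scc[7]=?,scc[8]=?)
step 6: low=(low[0]=0,low[1]=2,low[2]=3,low[3]=5,low[4]=5,low[5]=?,low[6]=0,low[7]=4,low[8]=?); scc=(scc[0]=0,scc[1]=1,scc[2]=?,scc[3]=2,scc[4]=2,scc[5]=?,scc[6]=0,scc[7]=3,scc[8]=?)
step 7: low=(low[0]=0,low[1]=2,low[2]=3,low[3]=5,low[4]=5,low[5]=?,low[6]=0,low[7]=4,low[8]=?); scc=(scc[0]=0,scc[1]=1,scc[2]=4,scc[3]=2,scc[4]=2,scc[5]=?,scc[6]=0,scc[7]=3,scc[8]=?)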